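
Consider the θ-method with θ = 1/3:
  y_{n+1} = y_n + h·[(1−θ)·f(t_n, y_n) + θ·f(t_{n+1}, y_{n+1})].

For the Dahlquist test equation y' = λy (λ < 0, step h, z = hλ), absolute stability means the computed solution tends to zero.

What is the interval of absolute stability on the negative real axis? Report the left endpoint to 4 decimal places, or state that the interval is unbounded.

(-6.0000, 0).

On y'=λy, z=hλ:
  y_{n+1} = y_n + z·[2/3·y_n + 1/3·y_{n+1}] ⇒ (1 − 1/3z)y_{n+1} = (1 + 2/3z)y_n
  Hence R(z) = (1 + 2/3z)/(1 − 1/3z).

Boundary: |R(x)|=1, x<0.
x=-0.94: |R|=0.2843
R=−1: 1+2/3x = −1+1/3x ⇒ -1/3x=2 ⇒ x=2/(-1/3)=-6.0000
Confirm numerically:
  x=-5.191: |R|=0.90123 <1
  x=-3.437: |R|=0.60183 <1
  x=-2.937: |R|=0.48408 <1
  x=-6.470: |R|=1.04963 >1
  x=-6.421: |R|=1.04469 >1
  x=-6.236: |R|=1.02555 >1
Stable set (-6.0000, 0).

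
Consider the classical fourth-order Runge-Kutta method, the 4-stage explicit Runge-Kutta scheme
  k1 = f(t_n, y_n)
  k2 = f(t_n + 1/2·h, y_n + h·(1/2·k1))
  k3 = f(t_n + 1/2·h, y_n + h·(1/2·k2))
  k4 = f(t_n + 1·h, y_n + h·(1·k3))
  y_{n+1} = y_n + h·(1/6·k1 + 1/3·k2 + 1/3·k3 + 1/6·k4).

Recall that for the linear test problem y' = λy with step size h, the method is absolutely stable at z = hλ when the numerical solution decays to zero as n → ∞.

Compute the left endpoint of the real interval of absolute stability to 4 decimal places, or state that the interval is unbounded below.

left endpoint -2.7853.

With y'=λy (z=hλ):
  order 4, 4-stage ⇒ R(z)=1+z+z^2/2+z^3/6+z^4/24
  (e.g. R(-0.3)=0.74084, |R|=0.74084)

Find x<0 with |R(x)|<1.
x=-0.3: |R|=0.7408
|R(-2.66)|=0.8270 |R(-2.29)|=0.4764 |R(-1.6)|=0.2704
Bisect:
  x_lo=-3.4887 |R|=2.6920  x_hi=-0.2994 |R|=0.7413
  mid=-1.89403 |R|=0.30343 →hi
  mid=-2.69134 |R|=0.86734 →hi
  mid=-3.08999 |R|=1.56536 →lo
  mid=-2.89067 |R|=1.17085 →lo
  mid=-2.79100 |R|=1.00864 →lo
  mid=-2.74117 |R|=0.93549 →hi
  mid=-2.76609 |R|=0.97143 →hi
  mid=-2.77854 |R|=0.98987 →hi
  ...
  [-2.78536,-2.78516] ⇒ x*=-2.7853
Stable set (-2.7853, 0).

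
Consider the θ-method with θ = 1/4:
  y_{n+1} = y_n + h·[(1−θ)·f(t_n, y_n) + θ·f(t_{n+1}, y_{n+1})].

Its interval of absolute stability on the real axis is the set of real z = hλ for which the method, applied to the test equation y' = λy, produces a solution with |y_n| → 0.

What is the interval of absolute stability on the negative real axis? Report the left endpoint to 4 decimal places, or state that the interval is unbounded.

On y'=λy, z=hλ:
  y_{n+1} = y_n + z·[3/4·y_n + 1/4·y_{n+1}] ⇒ (1 − 1/4z)y_{n+1} = (1 + 3/4z)y_n
  ⇒ R(z) = (1 + 3/4z)/(1 − 1/4z).

Boundary: |R(x)|=1, x<0.
x=-0.98: |R|=0.2129
R=−1: 1+3/4x = −1+1/4x ⇒ -1/2x=2 ⇒ x=2/(-1/2)=-4.0000
Confirm numerically:
  x=-2.691: |R|=0.60873 <1
  x=-2.532: |R|=0.55052 <1
  x=-2.411: |R|=0.50429 <1
  x=-4.592: |R|=1.13780 >1
  x=-4.400: |R|=1.09524 >1
  x=-4.276: |R|=1.06670 >1
So |R|<1 on (-4.0000, 0).

z∈(-4.0000,0).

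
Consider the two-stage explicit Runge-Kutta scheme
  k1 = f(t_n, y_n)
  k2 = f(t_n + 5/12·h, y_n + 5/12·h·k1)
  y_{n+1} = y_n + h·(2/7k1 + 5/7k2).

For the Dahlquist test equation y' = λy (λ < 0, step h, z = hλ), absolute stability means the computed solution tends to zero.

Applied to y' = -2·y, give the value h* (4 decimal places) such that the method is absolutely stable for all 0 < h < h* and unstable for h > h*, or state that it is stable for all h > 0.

(-3.3600,0); λ=-2 ⇒ h* = (84/25)/2 = 1.6800.

Set f=λy, z=hλ:
  k1=λy_n ⇒ h·k1=z·y_n;  k2=λ(1+5/12z)y_n ⇒ h·k2=z(1+5/12z)y_n
  y_{n+1}/y_n = 1 + 2/7z + 5/7z(1+5/12z) = 1 + z + 25/84z²
  R(z) = 1 + z + 25/84z².

Boundary: |R(x)|=1, x<0.
x=-1.73: |R|=0.1607
R=1: x+25/84x²=0 ⇒ x=−84/25=-3.3600; min R=1−1/(4·25/84)=0.1600>−1
Confirm numerically:
  x=-2.678: |R|=0.45643 <1
  x=-1.878: |R|=0.17167 <1
  x=-1.838: |R|=0.16743 <1
  x=-1.385: |R|=0.18590 <1
  x=-3.887: |R|=1.60966 >1
  x=-3.706: |R|=1.38163 >1
Interval (-3.3600, 0).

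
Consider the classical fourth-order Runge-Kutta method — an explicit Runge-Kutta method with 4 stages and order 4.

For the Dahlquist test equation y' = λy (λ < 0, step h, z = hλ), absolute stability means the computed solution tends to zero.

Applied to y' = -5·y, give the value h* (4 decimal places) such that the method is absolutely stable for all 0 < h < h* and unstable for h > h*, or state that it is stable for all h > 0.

Set f=λy, z=hλ:
  order 4, 4-stage ⇒ R(z)=1+z+z^2/2+z^3/6+z^4/24
  (e.g. R(-1.79)=0.28392, |R|=0.28392)

Find x<0 with |R(x)|<1.
x=-1.79: |R|=0.2839
|R(-2.16)|=0.4002 |R(-1.18)|=0.3231 |R(-0.73)|=0.4834
Bisect:
  x_lo=-3.4499 |R|=2.5597  x_hi=-0.1430 |R|=0.8667
  mid=-1.79643 |R|=0.28486 →hi
  mid=-2.62314 |R|=0.78181 →hi
  mid=-3.03650 |R|=1.44967 →lo
  mid=-2.82982 |R|=1.06923 →lo
  mid=-2.72648 |R|=0.91489 →hi
  mid=-2.77815 |R|=0.98928 →hi
  mid=-2.80398 |R|=1.02855 →lo
  mid=-2.79107 |R|=1.00874 →lo
  mid=-2.78461 |R|=0.99897 →hi
  mid=-2.78784 |R|=1.00384 →lo
  ...
  [-2.78541,-2.78521] ⇒ x*=-2.7853
Stable set (-2.7853, 0).

(-2.7853,0); λ=-5 ⇒ h* = 0.5571.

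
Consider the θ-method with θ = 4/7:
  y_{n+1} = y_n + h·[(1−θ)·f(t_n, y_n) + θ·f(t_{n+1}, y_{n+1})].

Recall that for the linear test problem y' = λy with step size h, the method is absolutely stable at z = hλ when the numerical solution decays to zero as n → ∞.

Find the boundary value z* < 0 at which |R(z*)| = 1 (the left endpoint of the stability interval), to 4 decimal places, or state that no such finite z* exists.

On y'=λy, z=hλ:
  y_{n+1} = y_n + z·[3/7·y_n + 4/7·y_{n+1}] ⇒ (1 − 4/7z)y_{n+1} = (1 + 3/7z)y_n
  R(z) = (1 + 3/7z)/(1 − 4/7z).

Solve |R(x)|<1 on ℝ⁻.
x=-1.7: |R|=0.1377
x=-2: |R|=0.0667
x=-10: |R|=0.4894
x=-100: |R|=0.7199
θ=4/7≥1/2 ⇒ |1+3/7x|<|1−4/7x| ∀x<0 ⇒ unbounded interval.

(−∞, 0) — no finite endpoint.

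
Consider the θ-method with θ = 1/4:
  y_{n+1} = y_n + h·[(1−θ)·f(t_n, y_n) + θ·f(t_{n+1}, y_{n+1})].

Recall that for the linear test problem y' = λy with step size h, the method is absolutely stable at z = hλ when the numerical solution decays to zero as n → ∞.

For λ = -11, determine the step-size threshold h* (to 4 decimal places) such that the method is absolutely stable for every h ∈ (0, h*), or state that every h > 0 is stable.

(-4.0000,0); λ=-11 ⇒ h* = (4)/11 = 0.3636.

Test eqn y'=λy, z=hλ:
  y_{n+1} = y_n + z·[3/4·y_n + 1/4·y_{n+1}] ⇒ (1 − 1/4z)y_{n+1} = (1 + 3/4z)y_n
  R(z) = (1 + 3/4z)/(1 − 1/4z).

Find x<0 with |R(x)|<1.
x=-1.41: |R|=0.0425
R=−1: 1+3/4x = −1+1/4x ⇒ -1/2x=2 ⇒ x=2/(-1/2)=-4.0000
Confirm numerically:
  x=-3.018: |R|=0.72015 <1
  x=-2.339: |R|=0.47594 <1
  x=-2.242: |R|=0.43672 <1
  x=-4.491: |R|=1.11565 >1
  x=-4.325: |R|=1.07808 >1
  x=-4.120: |R|=1.02956 >1
So |R|<1 on (-4.0000, 0).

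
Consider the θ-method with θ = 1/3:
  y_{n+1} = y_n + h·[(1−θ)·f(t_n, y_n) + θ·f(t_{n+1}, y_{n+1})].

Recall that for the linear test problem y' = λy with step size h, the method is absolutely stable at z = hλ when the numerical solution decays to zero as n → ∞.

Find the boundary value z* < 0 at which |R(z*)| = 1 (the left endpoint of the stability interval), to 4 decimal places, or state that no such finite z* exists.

z* = -6.0000.

Set f=λy, z=hλ:
  y_{n+1} = y_n + z·[2/3·y_n + 1/3·y_{n+1}] ⇒ (1 − 1/3z)y_{n+1} = (1 + 2/3z)y_n
  R(z) = (1 + 2/3z)/(1 − 1/3z).

Need |R(x)|<1, x<0.
x=-1.12: |R|=0.1845
R=−1: 1+2/3x = −1+1/3x ⇒ -1/3x=2 ⇒ x=2/(-1/3)=-6.0000
Confirm numerically:
  x=-5.151: |R|=0.89584 <1
  x=-3.433: |R|=0.60096 <1
  x=-2.505: |R|=0.36512 <1
  x=-6.592: |R|=1.06172 >1
  x=-6.435: |R|=1.04610 >1
  x=-6.336: |R|=1.03599 >1
So |R|<1 on (-6.0000, 0).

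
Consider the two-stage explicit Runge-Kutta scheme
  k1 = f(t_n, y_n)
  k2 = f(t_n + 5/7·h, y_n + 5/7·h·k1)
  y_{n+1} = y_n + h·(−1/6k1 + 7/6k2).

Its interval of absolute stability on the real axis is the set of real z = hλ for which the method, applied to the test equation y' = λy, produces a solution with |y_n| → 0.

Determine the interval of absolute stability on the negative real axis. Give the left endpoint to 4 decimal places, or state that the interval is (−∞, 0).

(-1.2000, 0).

With y'=λy (z=hλ):
  k1=λy_n ⇒ h·k1=z·y_n;  k2=λ(1+5/7z)y_n ⇒ h·k2=z(1+5/7z)y_n
  y_{n+1}/y_n = 1 − 1/6z + 7/6z(1+5/7z) = 1 + z + 5/6z²
  ⇒ R(z) = 1 + z + 5/6z².

Solve |R(x)|<1 on ℝ⁻.
x=-1.29: |R|=1.0968
R=1: x+5/6x²=0 ⇒ x=−6/5=-1.2000; min R=1−1/(4·5/6)=0.7000>−1
Confirm numerically:
  x=-0.712: |R|=0.71045 <1
  x=-0.629: |R|=0.70070 <1
  x=-0.560: |R|=0.70133 <1
  x=-0.519: |R|=0.70547 <1
  x=-1.659: |R|=1.63457 >1
  x=-1.657: |R|=1.63104 >1
  x=-1.522: |R|=1.40840 >1
So |R|<1 on (-1.2000, 0).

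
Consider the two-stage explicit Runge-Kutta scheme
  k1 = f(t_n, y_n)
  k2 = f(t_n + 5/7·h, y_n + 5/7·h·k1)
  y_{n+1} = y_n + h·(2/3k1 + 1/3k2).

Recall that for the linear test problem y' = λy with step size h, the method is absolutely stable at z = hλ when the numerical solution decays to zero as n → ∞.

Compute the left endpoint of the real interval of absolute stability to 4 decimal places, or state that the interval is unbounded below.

left endpoint -4.2000.

On y'=λy, z=hλ:
  k1=λy_n ⇒ h·k1=z·y_n;  k2=λ(1+5/7z)y_n ⇒ h·k2=z(1+5/7z)y_n
  y_{n+1}/y_n = 1 + 2/3z + 1/3z(1+5/7z) = 1 + z + 5/21z²
  so R(z) = 1 + z + 5/21z².

Boundary: |R(x)|=1, x<0.
x=-1.48: |R|=0.0415
R=1: x+5/21x²=0 ⇒ x=−21/5=-4.2000; min R=1−1/(4·5/21)=-0.0500>−1
Confirm numerically:
  x=-4.136: |R|=0.93698 <1
  x=-3.152: |R|=0.21350 <1
  x=-2.230: |R|=0.04598 <1
  x=-1.738: |R|=0.01880 <1
  x=-4.721: |R|=1.58563 >1
  x=-4.453: |R|=1.26824 >1
  x=-4.348: |R|=1.15322 >1
Stable set (-4.2000, 0).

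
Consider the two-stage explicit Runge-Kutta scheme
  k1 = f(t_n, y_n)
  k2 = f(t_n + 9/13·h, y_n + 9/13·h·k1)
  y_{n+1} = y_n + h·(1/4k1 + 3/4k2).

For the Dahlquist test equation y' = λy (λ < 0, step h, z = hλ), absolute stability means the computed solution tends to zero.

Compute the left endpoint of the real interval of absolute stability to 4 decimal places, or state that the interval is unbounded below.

On y'=λy, z=hλ:
  k1=λy_n ⇒ h·k1=z·y_n;  k2=λ(1+9/13z)y_n ⇒ h·k2=z(1+9/13z)y_n
  y_{n+1}/y_n = 1 + 1/4z + 3/4z(1+9/13z) = 1 + z + 27/52z²
  so R(z) = 1 + z + 27/52z².

Find x<0 with |R(x)|<1.
x=-0.84: |R|=0.5264
R=1: x+27/52x²=0 ⇒ x=−52/27=-1.9259; min R=1−1/(4·27/52)=0.5185>−1
Confirm numerically:
  x=-1.400: |R|=0.61769 <1
  x=-1.209: |R|=0.54995 <1
  x=-0.891: |R|=0.52121 <1
  x=-2.333: |R|=1.49312 >1
  x=-2.198: |R|=1.31051 >1
  x=-1.995: |R|=1.07155 >1
Interval (-1.9259, 0).

left endpoint -1.9259.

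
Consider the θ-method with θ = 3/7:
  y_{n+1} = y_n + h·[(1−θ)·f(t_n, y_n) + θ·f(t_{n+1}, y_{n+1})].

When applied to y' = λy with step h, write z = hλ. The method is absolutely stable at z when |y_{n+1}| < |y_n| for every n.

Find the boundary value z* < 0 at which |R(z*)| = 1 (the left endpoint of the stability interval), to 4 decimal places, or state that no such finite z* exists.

left endpoint -14.0000.

Set f=λy, z=hλ:
  y_{n+1} = y_n + z·[4/7·y_n + 3/7·y_{n+1}] ⇒ (1 − 3/7z)y_{n+1} = (1 + 4/7z)y_n
  so R(z) = (1 + 4/7z)/(1 − 3/7z).

Solve |R(x)|<1 on ℝ⁻.
x=-0.64: |R|=0.4978
R=−1: 1+4/7x = −1+3/7x ⇒ -1/7x=2 ⇒ x=2/(-1/7)=-14.0000
Confirm numerically:
  x=-10.861: |R|=0.92070 <1
  x=-9.108: |R|=0.85748 <1
  x=-9.066: |R|=0.85572 <1
  x=-14.138: |R|=1.00279 >1
  x=-14.082: |R|=1.00167 >1
So |R|<1 on (-14.0000, 0).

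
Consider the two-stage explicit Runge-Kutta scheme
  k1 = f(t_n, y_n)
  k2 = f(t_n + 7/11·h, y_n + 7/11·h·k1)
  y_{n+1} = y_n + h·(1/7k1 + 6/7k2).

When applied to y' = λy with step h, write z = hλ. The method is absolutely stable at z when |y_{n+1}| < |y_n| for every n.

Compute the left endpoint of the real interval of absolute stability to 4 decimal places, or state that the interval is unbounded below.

Set f=λy, z=hλ:
  k1=λy_n ⇒ h·k1=z·y_n;  k2=λ(1+7/11z)y_n ⇒ h·k2=z(1+7/11z)y_n
  y_{n+1}/y_n = 1 + 1/7z + 6/7z(1+7/11z) = 1 + z + 6/11z²
  ⇒ R(z) = 1 + z + 6/11z².

Boundary: |R(x)|=1, x<0.
x=-1.58: |R|=0.7817
R=1: x+6/11x²=0 ⇒ x=−11/6=-1.8333; min R=1−1/(4·6/11)=0.5417>−1
Confirm numerically:
  x=-1.128: |R|=0.56603 <1
  x=-0.958: |R|=0.54260 <1
  x=-0.876: |R|=0.54257 <1
  x=-2.237: |R|=1.49255 >1
  x=-1.875: |R|=1.04261 >1
Interval (-1.8333, 0).

left endpoint -1.8333.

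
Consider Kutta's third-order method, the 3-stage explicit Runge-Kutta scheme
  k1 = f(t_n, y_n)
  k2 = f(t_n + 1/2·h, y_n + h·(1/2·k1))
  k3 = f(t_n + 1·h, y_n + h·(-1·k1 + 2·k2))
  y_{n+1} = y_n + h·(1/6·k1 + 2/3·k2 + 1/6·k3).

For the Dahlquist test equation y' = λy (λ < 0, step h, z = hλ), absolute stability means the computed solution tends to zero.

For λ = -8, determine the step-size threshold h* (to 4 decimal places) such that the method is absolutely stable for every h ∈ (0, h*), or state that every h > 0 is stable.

Test eqn y'=λy, z=hλ:
  order 3, 3-stage ⇒ R(z)=1+z+z^2/2+z^3/6
  (e.g. R(-1.06)=0.30330, |R|=0.30330)

Need |R(x)|<1, x<0.
x=-1.06: |R|=0.3033
|R(-2.08)|=0.4166 |R(-1.94)|=0.2751 |R(-1.81)|=0.1602
Bisect:
  x_lo=-3.3407 |R|=2.9745  x_hi=-0.2911 |R|=0.7472
  mid=-1.81590 |R|=0.16514 →hi
  mid=-2.57832 |R|=1.11111 →lo
  mid=-2.19711 |R|=0.55114 →hi
  mid=-2.38771 |R|=0.80592 →hi
  mid=-2.48301 |R|=0.95178 →hi
  mid=-2.53066 |R|=1.02971 →lo
  mid=-2.50684 |R|=0.99032 →hi
  mid=-2.51875 |R|=1.00990 →lo
  mid=-2.51280 |R|=1.00008 →lo
  ...
  [-2.51280,-2.51261] ⇒ x*=-2.5127
Interval (-2.5127, 0).

(-2.5127,0); λ=-8 ⇒ h* = 0.3141.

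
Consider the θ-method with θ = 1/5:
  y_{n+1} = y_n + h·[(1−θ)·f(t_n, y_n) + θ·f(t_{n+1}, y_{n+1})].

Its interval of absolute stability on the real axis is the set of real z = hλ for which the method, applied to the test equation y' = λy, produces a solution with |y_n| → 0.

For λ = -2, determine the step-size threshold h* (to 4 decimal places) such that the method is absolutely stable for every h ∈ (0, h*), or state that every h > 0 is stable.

(-3.3333,0); λ=-2 ⇒ h* = (10/3)/2 = 1.6667.

Set f=λy, z=hλ:
  y_{n+1} = y_n + z·[4/5·y_n + 1/5·y_{n+1}] ⇒ (1 − 1/5z)y_{n+1} = (1 + 4/5z)y_n
  ⇒ R(z) = (1 + 4/5z)/(1 − 1/5z).

Solve |R(x)|<1 on ℝ⁻.
x=-0.86: |R|=0.2662
R=−1: 1+4/5x = −1+1/5x ⇒ -3/5x=2 ⇒ x=2/(-3/5)=-3.3333
Confirm numerically:
  x=-2.484: |R|=0.65954 <1
  x=-2.254: |R|=0.55363 <1
  x=-1.645: |R|=0.23777 <1
  x=-3.616: |R|=1.09842 >1
  x=-3.457: |R|=1.04387 >1
Stable set (-3.3333, 0).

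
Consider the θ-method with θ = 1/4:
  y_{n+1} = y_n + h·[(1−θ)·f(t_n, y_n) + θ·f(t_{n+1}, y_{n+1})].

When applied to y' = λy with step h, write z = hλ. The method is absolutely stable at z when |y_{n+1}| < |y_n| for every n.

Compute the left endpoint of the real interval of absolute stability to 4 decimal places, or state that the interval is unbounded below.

z* = -4.0000.

Set f=λy, z=hλ:
  y_{n+1} = y_n + z·[3/4·y_n + 1/4·y_{n+1}] ⇒ (1 − 1/4z)y_{n+1} = (1 + 3/4z)y_n
  Hence R(z) = (1 + 3/4z)/(1 − 1/4z).

Need |R(x)|<1, x<0.
x=-1.07: |R|=0.1558
R=−1: 1+3/4x = −1+1/4x ⇒ -1/2x=2 ⇒ x=2/(-1/2)=-4.0000
Confirm numerically:
  x=-3.603: |R|=0.89557 <1
  x=-3.388: |R|=0.83433 <1
  x=-3.073: |R|=0.73788 <1
  x=-4.371: |R|=1.08864 >1
  x=-4.313: |R|=1.07530 >1
  x=-4.166: |R|=1.04066 >1
So |R|<1 on (-4.0000, 0).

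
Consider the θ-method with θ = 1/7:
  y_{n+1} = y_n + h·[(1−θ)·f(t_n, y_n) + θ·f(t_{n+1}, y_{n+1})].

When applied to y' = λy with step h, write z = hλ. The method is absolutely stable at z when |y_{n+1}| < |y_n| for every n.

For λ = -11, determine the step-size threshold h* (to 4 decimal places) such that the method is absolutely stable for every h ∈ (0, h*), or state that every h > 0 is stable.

(-2.8000,0); λ=-11 ⇒ h* = (14/5)/11 = 0.2545.

On y'=λy, z=hλ:
  y_{n+1} = y_n + z·[6/7·y_n + 1/7·y_{n+1}] ⇒ (1 − 1/7z)y_{n+1} = (1 + 6/7z)y_n
  so R(z) = (1 + 6/7z)/(1 − 1/7z).

Solve |R(x)|<1 on ℝ⁻.
x=-1.34: |R|=0.1247
R=−1: 1+6/7x = −1+1/7x ⇒ -5/7x=2 ⇒ x=2/(-5/7)=-2.8000
Confirm numerically:
  x=-1.950: |R|=0.52514 <1
  x=-1.819: |R|=0.44381 <1
  x=-1.417: |R|=0.17845 <1
  x=-3.358: |R|=1.26936 >1
  x=-3.179: |R|=1.18617 >1
Stable set (-2.8000, 0).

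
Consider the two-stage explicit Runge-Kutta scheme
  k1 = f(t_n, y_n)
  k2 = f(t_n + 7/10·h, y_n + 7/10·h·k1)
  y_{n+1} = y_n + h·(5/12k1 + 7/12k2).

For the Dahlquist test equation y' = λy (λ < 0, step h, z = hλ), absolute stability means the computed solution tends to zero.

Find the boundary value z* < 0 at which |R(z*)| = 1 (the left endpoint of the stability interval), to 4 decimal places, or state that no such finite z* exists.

z* = -2.4490.

Set f=λy, z=hλ:
  k1=λy_n ⇒ h·k1=z·y_n;  k2=λ(1+7/10z)y_n ⇒ h·k2=z(1+7/10z)y_n
  y_{n+1}/y_n = 1 + 5/12z + 7/12z(1+7/10z) = 1 + z + 49/120z²
  ⇒ R(z) = 1 + z + 49/120z².

Solve |R(x)|<1 on ℝ⁻.
x=-1.11: |R|=0.3931
R=1: x+49/120x²=0 ⇒ x=−120/49=-2.4490; min R=1−1/(4·49/120)=0.3878>−1
Confirm numerically:
  x=-1.883: |R|=0.56482 <1
  x=-1.459: |R|=0.41021 <1
  x=-1.436: |R|=0.40602 <1
  x=-2.986: |R|=1.65478 >1
  x=-2.755: |R|=1.34426 >1
  x=-2.671: |R|=1.24215 >1
So |R|<1 on (-2.4490, 0).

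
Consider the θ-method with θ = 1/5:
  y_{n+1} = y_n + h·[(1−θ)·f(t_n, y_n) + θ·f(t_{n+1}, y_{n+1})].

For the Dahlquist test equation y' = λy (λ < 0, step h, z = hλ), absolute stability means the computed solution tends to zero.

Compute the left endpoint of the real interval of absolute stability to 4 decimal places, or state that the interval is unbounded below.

z* = -3.3333.

Test eqn y'=λy, z=hλ:
  y_{n+1} = y_n + z·[4/5·y_n + 1/5·y_{n+1}] ⇒ (1 − 1/5z)y_{n+1} = (1 + 4/5z)y_n
  R(z) = (1 + 4/5z)/(1 − 1/5z).

Solve |R(x)|<1 on ℝ⁻.
x=-1.33: |R|=0.0506
R=−1: 1+4/5x = −1+1/5x ⇒ -3/5x=2 ⇒ x=2/(-3/5)=-3.3333
Confirm numerically:
  x=-2.579: |R|=0.70141 <1
  x=-2.186: |R|=0.52101 <1
  x=-2.093: |R|=0.47540 <1
  x=-1.645: |R|=0.23777 <1
  x=-3.927: |R|=1.19951 >1
  x=-3.491: |R|=1.05571 >1
Stable set (-3.3333, 0).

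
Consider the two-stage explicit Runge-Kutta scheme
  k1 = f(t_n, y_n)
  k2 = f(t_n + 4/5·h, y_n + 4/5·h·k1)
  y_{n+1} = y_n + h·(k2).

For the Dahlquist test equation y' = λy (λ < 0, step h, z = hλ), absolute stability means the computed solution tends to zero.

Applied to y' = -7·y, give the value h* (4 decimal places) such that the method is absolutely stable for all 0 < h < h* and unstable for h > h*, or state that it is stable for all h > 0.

(-1.2500,0); λ=-7 ⇒ h* = (5/4)/7 = 0.1786.

Test eqn y'=λy, z=hλ:
  k1=λy_n ⇒ h·k1=z·y_n;  k2=λ(1+4/5z)y_n ⇒ h·k2=z(1+4/5z)y_n
  y_{n+1}/y_n = 1 + z(1+4/5z) = 1 + z + 4/5z²
  so R(z) = 1 + z + 4/5z².

Need |R(x)|<1, x<0.
x=-0.68: |R|=0.6899
R=1: x+4/5x²=0 ⇒ x=−5/4=-1.2500; min R=1−1/(4·4/5)=0.6875>−1
Confirm numerically:
  x=-1.173: |R|=0.92774 <1
  x=-1.122: |R|=0.88511 <1
  x=-0.975: |R|=0.78550 <1
  x=-0.665: |R|=0.68878 <1
  x=-1.770: |R|=1.73632 >1
  x=-1.724: |R|=1.65374 >1
  x=-1.645: |R|=1.51982 >1
So |R|<1 on (-1.2500, 0).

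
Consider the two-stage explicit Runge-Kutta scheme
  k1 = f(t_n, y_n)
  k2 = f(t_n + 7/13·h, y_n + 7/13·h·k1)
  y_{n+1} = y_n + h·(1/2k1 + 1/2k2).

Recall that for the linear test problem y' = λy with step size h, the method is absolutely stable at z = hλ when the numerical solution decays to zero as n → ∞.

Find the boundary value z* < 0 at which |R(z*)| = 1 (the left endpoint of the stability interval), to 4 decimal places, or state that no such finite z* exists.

z* = -3.7143.

With y'=λy (z=hλ):
  k1=λy_n ⇒ h·k1=z·y_n;  k2=λ(1+7/13z)y_n ⇒ h·k2=z(1+7/13z)y_n
  y_{n+1}/y_n = 1 + 1/2z + 1/2z(1+7/13z) = 1 + z + 7/26z²
  ⇒ R(z) = 1 + z + 7/26z².

Solve |R(x)|<1 on ℝ⁻.
x=-1.46: |R|=0.1139
R=1: x+7/26x²=0 ⇒ x=−26/7=-3.7143; min R=1−1/(4·7/26)=0.0714>−1
Confirm numerically:
  x=-3.657: |R|=0.94360 <1
  x=-2.449: |R|=0.16574 <1
  x=-1.815: |R|=0.07191 <1
  x=-4.291: |R|=1.66626 >1
  x=-4.039: |R|=1.35310 >1
  x=-4.017: |R|=1.32739 >1
Interval (-3.7143, 0).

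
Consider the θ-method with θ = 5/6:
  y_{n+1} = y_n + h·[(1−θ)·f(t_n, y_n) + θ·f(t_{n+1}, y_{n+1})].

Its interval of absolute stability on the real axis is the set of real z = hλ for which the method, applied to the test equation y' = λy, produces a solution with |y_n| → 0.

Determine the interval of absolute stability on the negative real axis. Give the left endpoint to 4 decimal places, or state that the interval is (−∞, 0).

interval (−∞, 0).

On y'=λy, z=hλ:
  y_{n+1} = y_n + z·[1/6·y_n + 5/6·y_{n+1}] ⇒ (1 − 5/6z)y_{n+1} = (1 + 1/6z)y_n
  so R(z) = (1 + 1/6z)/(1 − 5/6z).

Solve |R(x)|<1 on ℝ⁻.
x=-0.65: |R|=0.5784
x=-2: |R|=0.2500
x=-10: |R|=0.0714
x=-100: |R|=0.1858
θ=5/6≥1/2 ⇒ |1+1/6x|<|1−5/6x| ∀x<0 ⇒ interval (−∞,0).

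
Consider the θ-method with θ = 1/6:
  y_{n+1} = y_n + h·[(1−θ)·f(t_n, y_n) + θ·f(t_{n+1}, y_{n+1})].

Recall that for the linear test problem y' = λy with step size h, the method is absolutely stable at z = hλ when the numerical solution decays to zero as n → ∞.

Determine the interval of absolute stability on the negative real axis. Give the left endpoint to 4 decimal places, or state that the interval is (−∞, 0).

On y'=λy, z=hλ:
  y_{n+1} = y_n + z·[5/6·y_n + 1/6·y_{n+1}] ⇒ (1 − 1/6z)y_{n+1} = (1 + 5/6z)y_n
  so R(z) = (1 + 5/6z)/(1 − 1/6z).

Find x<0 with |R(x)|<1.
x=-1.01: |R|=0.1355
R=−1: 1+5/6x = −1+1/6x ⇒ -2/3x=2 ⇒ x=2/(-2/3)=-3.0000
Confirm numerically:
  x=-2.478: |R|=0.75372 <1
  x=-1.874: |R|=0.42799 <1
  x=-1.518: |R|=0.21149 <1
  x=-1.278: |R|=0.05359 <1
  x=-3.470: |R|=1.19852 >1
  x=-3.469: |R|=1.19812 >1
  x=-3.240: |R|=1.10390 >1
Stable set (-3.0000, 0).

z∈(-3.0000,0).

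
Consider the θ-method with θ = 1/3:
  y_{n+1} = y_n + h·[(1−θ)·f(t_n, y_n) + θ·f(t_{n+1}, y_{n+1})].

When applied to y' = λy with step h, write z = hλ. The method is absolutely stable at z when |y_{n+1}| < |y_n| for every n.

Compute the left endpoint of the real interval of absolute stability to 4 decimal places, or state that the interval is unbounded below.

Set f=λy, z=hλ:
  y_{n+1} = y_n + z·[2/3·y_n + 1/3·y_{n+1}] ⇒ (1 − 1/3z)y_{n+1} = (1 + 2/3z)y_n
  so R(z) = (1 + 2/3z)/(1 − 1/3z).

Boundary: |R(x)|=1, x<0.
x=-1.52: |R|=0.0088
R=−1: 1+2/3x = −1+1/3x ⇒ -1/3x=2 ⇒ x=2/(-1/3)=-6.0000
Confirm numerically:
  x=-4.954: |R|=0.86849 <1
  x=-4.852: |R|=0.85380 <1
  x=-4.203: |R|=0.75052 <1
  x=-4.003: |R|=0.71484 <1
  x=-6.408: |R|=1.04337 >1
  x=-6.176: |R|=1.01918 >1
So |R|<1 on (-6.0000, 0).

z* = -6.0000.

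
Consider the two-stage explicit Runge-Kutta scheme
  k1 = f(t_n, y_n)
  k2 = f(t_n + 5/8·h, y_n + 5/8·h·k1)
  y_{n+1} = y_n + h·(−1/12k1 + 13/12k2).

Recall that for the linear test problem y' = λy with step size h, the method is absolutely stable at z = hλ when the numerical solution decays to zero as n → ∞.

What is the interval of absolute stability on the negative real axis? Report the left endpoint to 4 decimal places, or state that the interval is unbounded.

z∈(-1.4769,0).

Set f=λy, z=hλ:
  k1=λy_n ⇒ h·k1=z·y_n;  k2=λ(1+5/8z)y_n ⇒ h·k2=z(1+5/8z)y_n
  y_{n+1}/y_n = 1 − 1/12z + 13/12z(1+5/8z) = 1 + z + 65/96z²
  ⇒ R(z) = 1 + z + 65/96z².

Boundary: |R(x)|=1, x<0.
x=-1.09: |R|=0.7144
R=1: x+65/96x²=0 ⇒ x=−96/65=-1.4769; min R=1−1/(4·65/96)=0.6308>−1
Confirm numerically:
  x=-0.930: |R|=0.65561 <1
  x=-0.850: |R|=0.63919 <1
  x=-0.795: |R|=0.63293 <1
  x=-2.044: |R|=1.78481 >1
  x=-1.727: |R|=1.29242 >1
  x=-1.504: |R|=1.02757 >1
So |R|<1 on (-1.4769, 0).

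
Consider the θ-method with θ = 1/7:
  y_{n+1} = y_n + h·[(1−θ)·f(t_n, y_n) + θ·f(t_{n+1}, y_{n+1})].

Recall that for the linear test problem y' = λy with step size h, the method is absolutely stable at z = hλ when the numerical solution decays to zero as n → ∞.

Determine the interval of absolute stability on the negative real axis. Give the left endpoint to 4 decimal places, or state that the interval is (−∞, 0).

z∈(-2.8000,0).

On y'=λy, z=hλ:
  y_{n+1} = y_n + z·[6/7·y_n + 1/7·y_{n+1}] ⇒ (1 − 1/7z)y_{n+1} = (1 + 6/7z)y_n
  Hence R(z) = (1 + 6/7z)/(1 − 1/7z).

Solve |R(x)|<1 on ℝ⁻.
x=-0.9: |R|=0.2025
R=−1: 1+6/7x = −1+1/7x ⇒ -5/7x=2 ⇒ x=2/(-5/7)=-2.8000
Confirm numerically:
  x=-2.590: |R|=0.89051 <1
  x=-2.487: |R|=0.83504 <1
  x=-1.555: |R|=0.27236 <1
  x=-3.372: |R|=1.27574 >1
  x=-3.295: |R|=1.24041 >1
Stable set (-2.8000, 0).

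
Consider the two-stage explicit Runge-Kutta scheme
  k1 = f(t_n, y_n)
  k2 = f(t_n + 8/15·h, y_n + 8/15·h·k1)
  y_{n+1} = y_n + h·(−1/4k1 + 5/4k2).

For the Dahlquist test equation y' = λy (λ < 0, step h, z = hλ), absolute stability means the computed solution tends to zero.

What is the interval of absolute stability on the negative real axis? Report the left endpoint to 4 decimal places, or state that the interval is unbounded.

(-1.5000, 0).

On y'=λy, z=hλ:
  k1=λy_n ⇒ h·k1=z·y_n;  k2=λ(1+8/15z)y_n ⇒ h·k2=z(1+8/15z)y_n
  y_{n+1}/y_n = 1 − 1/4z + 5/4z(1+8/15z) = 1 + z + 2/3z²
  Hence R(z) = 1 + z + 2/3z².

Find x<0 with |R(x)|<1.
x=-1.5: |R|=1.0000
R=1: x+2/3x²=0 ⇒ x=−3/2=-1.5000; min R=1−1/(4·2/3)=0.6250>−1
Confirm numerically:
  x=-1.177: |R|=0.74655 <1
  x=-0.948: |R|=0.65114 <1
  x=-0.842: |R|=0.63064 <1
  x=-0.672: |R|=0.62906 <1
  x=-1.838: |R|=1.41416 >1
  x=-1.771: |R|=1.31996 >1
Stable set (-1.5000, 0).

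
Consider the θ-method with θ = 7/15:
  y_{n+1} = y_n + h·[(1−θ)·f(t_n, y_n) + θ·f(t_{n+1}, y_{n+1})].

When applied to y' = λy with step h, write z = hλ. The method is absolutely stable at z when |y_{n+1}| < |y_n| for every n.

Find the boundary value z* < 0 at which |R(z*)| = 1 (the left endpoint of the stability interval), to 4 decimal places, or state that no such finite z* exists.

left endpoint -30.0000.

On y'=λy, z=hλ:
  y_{n+1} = y_n + z·[8/15·y_n + 7/15·y_{n+1}] ⇒ (1 − 7/15z)y_{n+1} = (1 + 8/15z)y_n
  so R(z) = (1 + 8/15z)/(1 − 7/15z).

Need |R(x)|<1, x<0.
x=-0.44: |R|=0.6350
R=−1: 1+8/15x = −1+7/15x ⇒ -1/15x=2 ⇒ x=2/(-1/15)=-30.0000
Confirm numerically:
  x=-21.370: |R|=0.94757 <1
  x=-19.027: |R|=0.92595 <1
  x=-13.333: |R|=0.84615 <1
  x=-30.566: |R|=1.00247 >1
  x=-30.387: |R|=1.00170 >1
Stable set (-30.0000, 0).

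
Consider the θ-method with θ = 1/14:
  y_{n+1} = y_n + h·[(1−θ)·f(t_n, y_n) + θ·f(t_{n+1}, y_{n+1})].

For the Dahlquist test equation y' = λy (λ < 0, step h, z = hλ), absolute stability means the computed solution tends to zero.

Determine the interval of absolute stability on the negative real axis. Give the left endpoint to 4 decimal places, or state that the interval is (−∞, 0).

With y'=λy (z=hλ):
  y_{n+1} = y_n + z·[13/14·y_n + 1/14·y_{n+1}] ⇒ (1 − 1/14z)y_{n+1} = (1 + 13/14z)y_n
  so R(z) = (1 + 13/14z)/(1 − 1/14z).

Solve |R(x)|<1 on ℝ⁻.
x=-1.33: |R|=0.2146
R=−1: 1+13/14x = −1+1/14x ⇒ -6/7x=2 ⇒ x=2/(-6/7)=-2.3333
Confirm numerically:
  x=-2.302: |R|=0.97694 <1
  x=-1.947: |R|=0.70929 <1
  x=-0.965: |R|=0.09723 <1
  x=-2.648: |R|=1.22681 >1
  x=-2.584: |R|=1.18138 >1
Stable set (-2.3333, 0).

z∈(-2.3333,0).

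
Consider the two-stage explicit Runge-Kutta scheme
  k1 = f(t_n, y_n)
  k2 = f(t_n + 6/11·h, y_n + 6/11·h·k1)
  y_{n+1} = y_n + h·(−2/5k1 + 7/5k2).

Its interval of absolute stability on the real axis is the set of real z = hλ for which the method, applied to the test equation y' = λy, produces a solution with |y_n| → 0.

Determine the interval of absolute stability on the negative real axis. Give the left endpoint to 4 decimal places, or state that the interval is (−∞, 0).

On y'=λy, z=hλ:
  k1=λy_n ⇒ h·k1=z·y_n;  k2=λ(1+6/11z)y_n ⇒ h·k2=z(1+6/11z)y_n
  y_{n+1}/y_n = 1 − 2/5z + 7/5z(1+6/11z) = 1 + z + 42/55z²
  R(z) = 1 + z + 42/55z².

Solve |R(x)|<1 on ℝ⁻.
x=-0.54: |R|=0.6827
R=1: x+42/55x²=0 ⇒ x=−55/42=-1.3095; min R=1−1/(4·42/55)=0.6726>−1
Confirm numerically:
  x=-1.063: |R|=0.79989 <1
  x=-0.976: |R|=0.75142 <1
  x=-0.526: |R|=0.68528 <1
  x=-1.820: |R|=1.70947 >1
  x=-1.607: |R|=1.36505 >1
  x=-1.590: |R|=1.34055 >1
Stable set (-1.3095, 0).

(-1.3095, 0).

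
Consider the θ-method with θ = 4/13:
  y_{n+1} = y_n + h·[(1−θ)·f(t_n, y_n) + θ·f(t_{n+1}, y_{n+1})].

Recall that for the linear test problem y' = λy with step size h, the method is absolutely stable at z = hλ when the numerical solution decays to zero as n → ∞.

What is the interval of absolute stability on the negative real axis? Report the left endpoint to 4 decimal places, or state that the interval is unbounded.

z∈(-5.2000,0).

Set f=λy, z=hλ:
  y_{n+1} = y_n + z·[9/13·y_n + 4/13·y_{n+1}] ⇒ (1 − 4/13z)y_{n+1} = (1 + 9/13z)y_n
  ⇒ R(z) = (1 + 9/13z)/(1 − 4/13z).

Solve |R(x)|<1 on ℝ⁻.
x=-1.74: |R|=0.1333
R=−1: 1+9/13x = −1+4/13x ⇒ -5/13x=2 ⇒ x=2/(-5/13)=-5.2000
Confirm numerically:
  x=-4.835: |R|=0.94357 <1
  x=-4.647: |R|=0.91247 <1
  x=-4.424: |R|=0.87360 <1
  x=-5.770: |R|=1.07899 >1
  x=-5.292: |R|=1.01346 >1
  x=-5.234: |R|=1.00501 >1
Interval (-5.2000, 0).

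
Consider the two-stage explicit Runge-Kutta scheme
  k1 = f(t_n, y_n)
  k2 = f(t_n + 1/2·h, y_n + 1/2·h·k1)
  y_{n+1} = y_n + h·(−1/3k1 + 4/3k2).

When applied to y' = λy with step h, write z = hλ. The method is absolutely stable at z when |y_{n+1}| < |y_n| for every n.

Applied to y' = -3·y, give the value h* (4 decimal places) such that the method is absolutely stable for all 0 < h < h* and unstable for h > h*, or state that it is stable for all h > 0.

Set f=λy, z=hλ:
  k1=λy_n ⇒ h·k1=z·y_n;  k2=λ(1+1/2z)y_n ⇒ h·k2=z(1+1/2z)y_n
  y_{n+1}/y_n = 1 − 1/3z + 4/3z(1+1/2z) = 1 + z + 2/3z²
  ⇒ R(z) = 1 + z + 2/3z².

Find x<0 with |R(x)|<1.
x=-1.03: |R|=0.6773
R=1: x+2/3x²=0 ⇒ x=−3/2=-1.5000; min R=1−1/(4·2/3)=0.6250>−1
Confirm numerically:
  x=-1.467: |R|=0.96773 <1
  x=-1.370: |R|=0.88127 <1
  x=-1.042: |R|=0.68184 <1
  x=-2.082: |R|=1.80782 >1
  x=-1.657: |R|=1.17343 >1
Interval (-1.5000, 0).

(-1.5000,0); λ=-3 ⇒ h* = (3/2)/3 = 0.5000.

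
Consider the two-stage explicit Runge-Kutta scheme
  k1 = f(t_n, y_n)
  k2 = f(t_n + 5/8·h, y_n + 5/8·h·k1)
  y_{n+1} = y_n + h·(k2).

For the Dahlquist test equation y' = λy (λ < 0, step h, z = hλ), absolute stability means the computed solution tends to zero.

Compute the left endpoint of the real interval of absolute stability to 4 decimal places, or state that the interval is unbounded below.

z* = -1.6000.

Test eqn y'=λy, z=hλ:
  k1=λy_n ⇒ h·k1=z·y_n;  k2=λ(1+5/8z)y_n ⇒ h·k2=z(1+5/8z)y_n
  y_{n+1}/y_n = 1 + z(1+5/8z) = 1 + z + 5/8z²
  so R(z) = 1 + z + 5/8z².

Boundary: |R(x)|=1, x<0.
x=-1.24: |R|=0.7210
R=1: x+5/8x²=0 ⇒ x=−8/5=-1.6000; min R=1−1/(4·5/8)=0.6000>−1
Confirm numerically:
  x=-1.484: |R|=0.89241 <1
  x=-1.160: |R|=0.68100 <1
  x=-1.065: |R|=0.64389 <1
  x=-1.934: |R|=1.40372 >1
  x=-1.621: |R|=1.02128 >1
So |R|<1 on (-1.6000, 0).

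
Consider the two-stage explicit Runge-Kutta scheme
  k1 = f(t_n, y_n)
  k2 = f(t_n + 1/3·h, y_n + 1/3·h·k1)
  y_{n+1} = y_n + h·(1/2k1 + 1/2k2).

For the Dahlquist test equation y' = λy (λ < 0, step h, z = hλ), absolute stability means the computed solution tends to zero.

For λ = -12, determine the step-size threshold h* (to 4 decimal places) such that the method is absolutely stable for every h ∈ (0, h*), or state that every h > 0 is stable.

Test eqn y'=λy, z=hλ:
  k1=λy_n ⇒ h·k1=z·y_n;  k2=λ(1+1/3z)y_n ⇒ h·k2=z(1+1/3z)y_n
  y_{n+1}/y_n = 1 + 1/2z + 1/2z(1+1/3z) = 1 + z + 1/6z²
  Hence R(z) = 1 + z + 1/6z².

Need |R(x)|<1, x<0.
x=-1.12: |R|=0.0891
R=1: x+1/6x²=0 ⇒ x=−6=-6.0000; min R=1−1/(4·1/6)=-0.5000>−1
Confirm numerically:
  x=-4.616: |R|=0.06476 <1
  x=-4.534: |R|=0.10781 <1
  x=-4.125: |R|=0.28906 <1
  x=-3.605: |R|=0.43900 <1
  x=-6.076: |R|=1.07696 >1
  x=-6.053: |R|=1.05347 >1
Interval (-6.0000, 0).

(-6.0000,0); λ=-12 ⇒ h* = (6)/12 = 0.5000.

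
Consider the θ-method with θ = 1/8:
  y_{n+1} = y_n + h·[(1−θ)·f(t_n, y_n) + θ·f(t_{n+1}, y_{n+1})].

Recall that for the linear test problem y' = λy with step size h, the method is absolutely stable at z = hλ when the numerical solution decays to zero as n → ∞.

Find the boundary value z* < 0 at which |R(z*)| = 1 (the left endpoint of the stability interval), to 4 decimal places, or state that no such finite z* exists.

Set f=λy, z=hλ:
  y_{n+1} = y_n + z·[7/8·y_n + 1/8·y_{n+1}] ⇒ (1 − 1/8z)y_{n+1} = (1 + 7/8z)y_n
  ⇒ R(z) = (1 + 7/8z)/(1 − 1/8z).

Need |R(x)|<1, x<0.
x=-1.21: |R|=0.0510
R=−1: 1+7/8x = −1+1/8x ⇒ -3/4x=2 ⇒ x=2/(-3/4)=-2.6667
Confirm numerically:
  x=-2.144: |R|=0.69085 <1
  x=-1.851: |R|=0.50320 <1
  x=-1.829: |R|=0.48866 <1
  x=-3.112: |R|=1.24046 >1
  x=-2.961: |R|=1.16112 >1
Stable set (-2.6667, 0).

left endpoint -2.6667.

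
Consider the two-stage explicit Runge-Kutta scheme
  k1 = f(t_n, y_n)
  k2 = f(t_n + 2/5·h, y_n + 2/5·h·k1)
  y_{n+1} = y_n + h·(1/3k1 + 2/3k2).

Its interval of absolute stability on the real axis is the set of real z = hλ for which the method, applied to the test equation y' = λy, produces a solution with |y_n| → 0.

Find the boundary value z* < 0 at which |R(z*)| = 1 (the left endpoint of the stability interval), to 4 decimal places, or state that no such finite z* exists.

Test eqn y'=λy, z=hλ:
  k1=λy_n ⇒ h·k1=z·y_n;  k2=λ(1+2/5z)y_n ⇒ h·k2=z(1+2/5z)y_n
  y_{n+1}/y_n = 1 + 1/3z + 2/3z(1+2/5z) = 1 + z + 4/15z²
  so R(z) = 1 + z + 4/15z².

Find x<0 with |R(x)|<1.
x=-0.32: |R|=0.7073
R=1: x+4/15x²=0 ⇒ x=−15/4=-3.7500; min R=1−1/(4·4/15)=0.0625>−1
Confirm numerically:
  x=-2.947: |R|=0.36895 <1
  x=-2.739: |R|=0.26157 <1
  x=-1.915: |R|=0.06293 <1
  x=-1.571: |R|=0.08714 <1
  x=-4.051: |R|=1.32516 >1
  x=-3.919: |R|=1.17662 >1
So |R|<1 on (-3.7500, 0).

left endpoint -3.7500.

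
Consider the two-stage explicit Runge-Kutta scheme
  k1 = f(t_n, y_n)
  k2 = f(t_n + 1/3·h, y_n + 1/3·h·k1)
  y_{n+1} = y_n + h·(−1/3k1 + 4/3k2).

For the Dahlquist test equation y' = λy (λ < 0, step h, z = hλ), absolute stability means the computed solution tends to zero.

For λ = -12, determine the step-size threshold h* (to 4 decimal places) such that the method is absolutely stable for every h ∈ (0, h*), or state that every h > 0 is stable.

(-2.2500,0); λ=-12 ⇒ h* = (9/4)/12 = 0.1875.

With y'=λy (z=hλ):
  k1=λy_n ⇒ h·k1=z·y_n;  k2=λ(1+1/3z)y_n ⇒ h·k2=z(1+1/3z)y_n
  y_{n+1}/y_n = 1 − 1/3z + 4/3z(1+1/3z) = 1 + z + 4/9z²
  Hence R(z) = 1 + z + 4/9z².

Solve |R(x)|<1 on ℝ⁻.
x=-0.92: |R|=0.4562
R=1: x+4/9x²=0 ⇒ x=−9/4=-2.2500; min R=1−1/(4·4/9)=0.4375>−1
Confirm numerically:
  x=-1.877: |R|=0.68884 <1
  x=-1.388: |R|=0.46824 <1
  x=-1.240: |R|=0.44338 <1
  x=-1.103: |R|=0.43772 <1
  x=-2.841: |R|=1.74624 >1
  x=-2.736: |R|=1.59098 >1
  x=-2.722: |R|=1.57102 >1
Interval (-2.2500, 0).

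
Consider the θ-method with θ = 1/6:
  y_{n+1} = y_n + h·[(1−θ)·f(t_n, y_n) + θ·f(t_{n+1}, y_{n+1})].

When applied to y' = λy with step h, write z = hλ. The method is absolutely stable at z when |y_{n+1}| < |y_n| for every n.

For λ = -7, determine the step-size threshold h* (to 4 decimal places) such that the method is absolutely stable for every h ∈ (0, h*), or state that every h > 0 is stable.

(-3.0000,0); λ=-7 ⇒ h* = (3)/7 = 0.4286.

Set f=λy, z=hλ:
  y_{n+1} = y_n + z·[5/6·y_n + 1/6·y_{n+1}] ⇒ (1 − 1/6z)y_{n+1} = (1 + 5/6z)y_n
  ⇒ R(z) = (1 + 5/6z)/(1 − 1/6z).

Find x<0 with |R(x)|<1.
x=-1.1: |R|=0.0704
R=−1: 1+5/6x = −1+1/6x ⇒ -2/3x=2 ⇒ x=2/(-2/3)=-3.0000
Confirm numerically:
  x=-2.220: |R|=0.62044 <1
  x=-1.837: |R|=0.40641 <1
  x=-1.780: |R|=0.37275 <1
  x=-3.506: |R|=1.21292 >1
  x=-3.376: |R|=1.16041 >1
  x=-3.104: |R|=1.04569 >1
So |R|<1 on (-3.0000, 0).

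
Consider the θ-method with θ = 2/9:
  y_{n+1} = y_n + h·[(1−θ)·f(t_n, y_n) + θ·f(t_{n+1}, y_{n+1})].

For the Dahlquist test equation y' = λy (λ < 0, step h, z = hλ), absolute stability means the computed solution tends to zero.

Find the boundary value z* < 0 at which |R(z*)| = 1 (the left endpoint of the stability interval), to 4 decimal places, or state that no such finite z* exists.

z* = -3.6000.

Set f=λy, z=hλ:
  y_{n+1} = y_n + z·[7/9·y_n + 2/9·y_{n+1}] ⇒ (1 − 2/9z)y_{n+1} = (1 + 7/9z)y_n
  Hence R(z) = (1 + 7/9z)/(1 − 2/9z).

Solve |R(x)|<1 on ℝ⁻.
x=-1.33: |R|=0.0266
R=−1: 1+7/9x = −1+2/9x ⇒ -5/9x=2 ⇒ x=2/(-5/9)=-3.6000
Confirm numerically:
  x=-2.817: |R|=0.73247 <1
  x=-2.075: |R|=0.42015 <1
  x=-1.814: |R|=0.29284 <1
  x=-3.755: |R|=1.04694 >1
  x=-3.751: |R|=1.04575 >1
Stable set (-3.6000, 0).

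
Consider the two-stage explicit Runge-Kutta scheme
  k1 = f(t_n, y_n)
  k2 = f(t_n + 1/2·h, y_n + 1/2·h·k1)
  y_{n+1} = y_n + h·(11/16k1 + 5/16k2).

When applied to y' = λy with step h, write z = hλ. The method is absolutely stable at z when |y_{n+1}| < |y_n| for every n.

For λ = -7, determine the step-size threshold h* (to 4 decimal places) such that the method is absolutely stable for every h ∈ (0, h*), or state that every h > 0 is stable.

(-6.4000,0); λ=-7 ⇒ h* = (32/5)/7 = 0.9143.

With y'=λy (z=hλ):
  k1=λy_n ⇒ h·k1=z·y_n;  k2=λ(1+1/2z)y_n ⇒ h·k2=z(1+1/2z)y_n
  y_{n+1}/y_n = 1 + 11/16z + 5/16z(1+1/2z) = 1 + z + 5/32z²
  Hence R(z) = 1 + z + 5/32z².

Boundary: |R(x)|=1, x<0.
x=-1.69: |R|=0.2437
R=1: x+5/32x²=0 ⇒ x=−32/5=-6.4000; min R=1−1/(4·5/32)=-0.6000>−1
Confirm numerically:
  x=-3.957: |R|=0.51046 <1
  x=-3.499: |R|=0.58603 <1
  x=-3.158: |R|=0.59972 <1
  x=-6.752: |R|=1.37136 >1
  x=-6.742: |R|=1.36028 >1
  x=-6.630: |R|=1.23827 >1
Interval (-6.4000, 0).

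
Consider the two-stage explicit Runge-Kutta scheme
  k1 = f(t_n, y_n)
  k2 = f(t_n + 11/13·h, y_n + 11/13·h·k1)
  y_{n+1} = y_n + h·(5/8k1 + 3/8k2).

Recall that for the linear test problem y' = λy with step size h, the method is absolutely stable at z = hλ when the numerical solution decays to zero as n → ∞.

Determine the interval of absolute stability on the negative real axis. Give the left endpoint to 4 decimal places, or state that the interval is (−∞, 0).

(-3.1515, 0).

With y'=λy (z=hλ):
  k1=λy_n ⇒ h·k1=z·y_n;  k2=λ(1+11/13z)y_n ⇒ h·k2=z(1+11/13z)y_n
  y_{n+1}/y_n = 1 + 5/8z + 3/8z(1+11/13z) = 1 + z + 33/104z²
  R(z) = 1 + z + 33/104z².

Find x<0 with |R(x)|<1.
x=-0.51: |R|=0.5725
R=1: x+33/104x²=0 ⇒ x=−104/33=-3.1515; min R=1−1/(4·33/104)=0.2121>−1
Confirm numerically:
  x=-2.767: |R|=0.66240 <1
  x=-2.256: |R|=0.35895 <1
  x=-1.817: |R|=0.23059 <1
  x=-3.465: |R|=1.34467 >1
  x=-3.332: |R|=1.19082 >1
Interval (-3.1515, 0).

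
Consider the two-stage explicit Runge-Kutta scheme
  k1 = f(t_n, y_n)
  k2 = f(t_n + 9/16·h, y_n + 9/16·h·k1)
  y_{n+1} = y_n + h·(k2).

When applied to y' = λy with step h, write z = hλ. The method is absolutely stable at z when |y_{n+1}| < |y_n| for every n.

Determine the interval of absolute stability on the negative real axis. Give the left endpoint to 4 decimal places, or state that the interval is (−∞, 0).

z∈(-1.7778,0).

Set f=λy, z=hλ:
  k1=λy_n ⇒ h·k1=z·y_n;  k2=λ(1+9/16z)y_n ⇒ h·k2=z(1+9/16z)y_n
  y_{n+1}/y_n = 1 + z(1+9/16z) = 1 + z + 9/16z²
  R(z) = 1 + z + 9/16z².

Find x<0 with |R(x)|<1.
x=-1.62: |R|=0.8562
R=1: x+9/16x²=0 ⇒ x=−16/9=-1.7778; min R=1−1/(4·9/16)=0.5556>−1
Confirm numerically:
  x=-1.459: |R|=0.73838 <1
  x=-1.201: |R|=0.61035 <1
  x=-1.120: |R|=0.58560 <1
  x=-0.918: |R|=0.55603 <1
  x=-2.021: |R|=1.27650 >1
  x=-1.842: |R|=1.06654 >1
Stable set (-1.7778, 0).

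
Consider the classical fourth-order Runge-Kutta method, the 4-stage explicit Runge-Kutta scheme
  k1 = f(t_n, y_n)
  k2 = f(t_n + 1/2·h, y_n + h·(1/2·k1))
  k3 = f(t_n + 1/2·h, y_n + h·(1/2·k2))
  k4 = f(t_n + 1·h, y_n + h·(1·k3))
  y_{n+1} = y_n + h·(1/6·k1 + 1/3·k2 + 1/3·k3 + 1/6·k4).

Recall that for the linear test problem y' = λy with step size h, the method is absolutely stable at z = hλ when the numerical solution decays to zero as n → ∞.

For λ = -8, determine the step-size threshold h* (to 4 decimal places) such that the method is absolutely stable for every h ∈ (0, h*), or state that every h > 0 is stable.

(-2.7853,0); λ=-8 ⇒ h* = 0.3482.

Set f=λy, z=hλ:
  order 4, 4-stage ⇒ R(z)=1+z+z^2/2+z^3/6+z^4/24
  (e.g. R(-1.11)=0.34136, |R|=0.34136)

Solve |R(x)|<1 on ℝ⁻.
x=-1.11: |R|=0.3414
|R(-3.14)|=1.6804 |R(-1.8)|=0.2854 |R(-0.61)|=0.5440
Bisect:
  x_lo=-3.6489 |R|=3.2975  x_hi=-0.2559 |R|=0.7742
  mid=-1.95239 |R|=0.31858 →hi
  mid=-2.80064 |R|=1.02338 →lo
  mid=-2.37652 |R|=0.53946 →hi
  mid=-2.58858 |R|=0.74172 →hi
  mid=-2.69461 |R|=0.87167 →hi
  mid=-2.74762 |R|=0.94468 →hi
  mid=-2.77413 |R|=0.98330 →hi
  mid=-2.78739 |R|=1.00316 →lo
  ...
  [-2.78531,-2.78511] ⇒ x*=-2.7853
Stable set (-2.7853, 0).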